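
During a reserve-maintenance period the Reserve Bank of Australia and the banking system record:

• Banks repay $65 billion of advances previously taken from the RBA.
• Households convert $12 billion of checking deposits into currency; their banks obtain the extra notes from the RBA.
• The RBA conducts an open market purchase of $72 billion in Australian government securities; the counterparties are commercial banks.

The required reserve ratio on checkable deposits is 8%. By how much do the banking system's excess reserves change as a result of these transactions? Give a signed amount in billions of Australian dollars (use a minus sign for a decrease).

Discount-window repayment $65 billion: reserves −$65B, deposits 0.
Currency withdrawal $12 billion: reserves −$12B, deposits −$12B.
OMO purchase (from banks) $72 billion: reserves +$72B, deposits 0.
Totals: Δreserves = −$5B, Δdeposits = −$12B.
Δrequired reserves = 8% × −$12B = −$0.96B.
Δexcess reserves = Δreserves − Δrequired = −$5B − (−$0.96B) = -$4.04 billion.

-$4.04 billion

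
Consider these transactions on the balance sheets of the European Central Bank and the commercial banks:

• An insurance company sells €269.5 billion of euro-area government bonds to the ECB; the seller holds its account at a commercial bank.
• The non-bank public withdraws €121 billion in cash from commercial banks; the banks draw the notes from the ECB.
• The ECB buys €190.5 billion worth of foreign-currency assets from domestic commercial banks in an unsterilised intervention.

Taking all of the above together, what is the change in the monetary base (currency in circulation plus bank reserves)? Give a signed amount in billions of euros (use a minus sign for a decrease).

+€460 billion

Asset purchase (from non-banks) €269.5 billion: ECB balance sheet expands → +€269.5B.
Currency withdrawal €121 billion: just a shift between currency and reserves — both are base money → 0.
FX purchase €190.5 billion: ECB balance sheet expands → +€190.5B.
Net: 269.5 + 0 + 190.5 = +€460 billion.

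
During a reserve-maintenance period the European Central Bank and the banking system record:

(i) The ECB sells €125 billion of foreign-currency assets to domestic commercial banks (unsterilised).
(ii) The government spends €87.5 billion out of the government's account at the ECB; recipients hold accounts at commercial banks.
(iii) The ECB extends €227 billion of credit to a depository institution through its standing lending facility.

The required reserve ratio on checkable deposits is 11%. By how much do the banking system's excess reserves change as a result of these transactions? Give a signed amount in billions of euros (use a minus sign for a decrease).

FX sale €125 billion: reserves −€125B, deposits 0.
Government spending €87.5 billion: reserves +€87.5B, deposits +€87.5B.
Discount-window loan €227 billion: reserves +€227B, deposits 0.
Totals: Δreserves = +€189.5B, Δdeposits = +€87.5B.
Δrequired reserves = 11% × +€87.5B = +€9.625B.
Δexcess reserves = Δreserves − Δrequired = +€189.5B − (+€9.625B) = +€179.875 billion.

+€179.875 billion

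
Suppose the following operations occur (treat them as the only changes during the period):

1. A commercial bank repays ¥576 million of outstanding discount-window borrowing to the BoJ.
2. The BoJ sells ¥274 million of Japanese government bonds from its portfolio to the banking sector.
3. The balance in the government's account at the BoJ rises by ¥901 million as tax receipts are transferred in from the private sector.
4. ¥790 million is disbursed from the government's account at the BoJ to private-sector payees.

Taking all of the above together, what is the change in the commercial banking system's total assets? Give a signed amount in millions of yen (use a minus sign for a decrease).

-¥687 million

BoJ balance sheet:
  Assets:      Securities −¥274M, Loans to banks −¥576M
  Liabilities: Bank reserves −¥961M, Government deposits +¥111M
Commercial banking system:
  Assets:      Reserves at CB −¥961M, Securities +¥274M
  Liabilities: Checkable deposits −¥111M, Borrowings from CB −¥576M
Change in total bank assets = -¥687 million.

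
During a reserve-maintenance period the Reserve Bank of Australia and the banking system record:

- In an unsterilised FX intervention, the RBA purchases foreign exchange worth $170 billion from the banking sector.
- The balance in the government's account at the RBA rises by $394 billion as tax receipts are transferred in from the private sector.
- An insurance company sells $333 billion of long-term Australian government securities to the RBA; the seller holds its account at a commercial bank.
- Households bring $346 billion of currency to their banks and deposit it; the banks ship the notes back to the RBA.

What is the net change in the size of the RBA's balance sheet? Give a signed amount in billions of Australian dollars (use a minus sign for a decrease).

+$503 billion

FX purchase $170 billion: an RBA asset is acquired → +$170B.
Government account inflow $394 billion: only the composition of liabilities changes → 0.
Asset purchase (from non-banks) $333 billion: an RBA asset is acquired → +$333B.
Currency deposit $346 billion: only the composition of liabilities changes → 0.
Net: 170 + 0 + 333 + 0 = +$503 billion.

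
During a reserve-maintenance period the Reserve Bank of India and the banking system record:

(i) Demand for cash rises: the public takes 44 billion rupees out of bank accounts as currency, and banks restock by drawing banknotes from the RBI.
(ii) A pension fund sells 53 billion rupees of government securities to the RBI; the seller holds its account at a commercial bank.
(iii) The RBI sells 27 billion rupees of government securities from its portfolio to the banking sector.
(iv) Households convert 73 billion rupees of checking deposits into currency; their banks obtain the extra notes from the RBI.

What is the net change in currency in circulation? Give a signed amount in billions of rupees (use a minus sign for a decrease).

Currency withdrawal 44 billion rupees: notes leave the central bank → +44B.
Asset purchase (from non-banks) 53 billion rupees: no currency enters or leaves circulation → 0.
OMO sale (to banks) 27 billion rupees: no currency enters or leaves circulation → 0.
Currency withdrawal 73 billion rupees: notes leave the central bank → +73B.
Net: 44 + 0 + 0 + 73 = +117 billion.

+117 billion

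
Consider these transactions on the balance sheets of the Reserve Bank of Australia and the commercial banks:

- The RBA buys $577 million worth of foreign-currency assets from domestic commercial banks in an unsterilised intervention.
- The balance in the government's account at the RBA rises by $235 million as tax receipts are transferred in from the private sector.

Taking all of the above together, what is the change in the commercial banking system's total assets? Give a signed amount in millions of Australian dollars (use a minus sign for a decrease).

RBA balance sheet:
  Assets:      Foreign assets +$577M
  Liabilities: Bank reserves +$342M, Government deposits +$235M
Commercial banking system:
  Assets:      Reserves at CB +$342M, Foreign assets −$577M
  Liabilities: Checkable deposits −$235M
Change in total bank assets = -$235 million.

-$235 million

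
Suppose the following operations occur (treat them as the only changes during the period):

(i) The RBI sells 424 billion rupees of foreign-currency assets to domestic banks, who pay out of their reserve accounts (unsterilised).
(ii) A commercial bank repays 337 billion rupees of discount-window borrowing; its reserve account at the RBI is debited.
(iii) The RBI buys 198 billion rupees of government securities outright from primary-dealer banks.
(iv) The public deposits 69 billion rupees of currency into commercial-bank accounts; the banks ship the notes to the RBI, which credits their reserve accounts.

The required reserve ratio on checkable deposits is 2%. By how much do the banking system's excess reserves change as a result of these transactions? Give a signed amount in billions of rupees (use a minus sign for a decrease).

-495.38 billion

FX sale 424 billion rupees: reserves −424B, deposits 0.
Discount-window repayment 337 billion rupees: reserves −337B, deposits 0.
OMO purchase (from banks) 198 billion rupees: reserves +198B, deposits 0.
Currency deposit 69 billion rupees: reserves +69B, deposits +69B.
Totals: Δreserves = −494B, Δdeposits = +69B.
Δrequired reserves = 2% × +69B = +1.38B.
Δexcess reserves = Δreserves − Δrequired = −494B − (+1.38B) = -495.38 billion.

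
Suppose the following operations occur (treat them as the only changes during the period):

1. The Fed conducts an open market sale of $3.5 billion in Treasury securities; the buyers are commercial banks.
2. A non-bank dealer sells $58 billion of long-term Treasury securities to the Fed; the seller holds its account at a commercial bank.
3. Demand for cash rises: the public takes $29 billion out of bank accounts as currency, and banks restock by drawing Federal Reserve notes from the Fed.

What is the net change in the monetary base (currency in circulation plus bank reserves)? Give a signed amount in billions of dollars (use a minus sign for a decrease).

+$54.5 billion

Fed balance sheet:
  Assets:      Securities +$54.5B
  Liabilities: Bank reserves +$25.5B, Currency in circulation +$29B
Monetary base = currency + reserves: +$29B + (+$25.5B) = +$54.5 billion.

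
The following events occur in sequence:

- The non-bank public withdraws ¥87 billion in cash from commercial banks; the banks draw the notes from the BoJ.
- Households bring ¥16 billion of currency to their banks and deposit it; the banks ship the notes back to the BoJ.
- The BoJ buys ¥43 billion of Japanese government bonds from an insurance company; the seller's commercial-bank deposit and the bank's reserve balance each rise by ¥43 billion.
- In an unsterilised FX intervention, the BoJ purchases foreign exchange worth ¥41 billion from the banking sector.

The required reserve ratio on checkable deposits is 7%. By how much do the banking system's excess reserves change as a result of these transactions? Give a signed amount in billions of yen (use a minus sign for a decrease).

Currency withdrawal ¥87 billion: reserves −¥87B, deposits −¥87B.
Currency deposit ¥16 billion: reserves +¥16B, deposits +¥16B.
Asset purchase (from non-banks) ¥43 billion: reserves +¥43B, deposits +¥43B.
FX purchase ¥41 billion: reserves +¥41B, deposits 0.
Totals: Δreserves = +¥13B, Δdeposits = −¥28B.
Δrequired reserves = 7% × −¥28B = −¥1.96B.
Δexcess reserves = Δreserves − Δrequired = +¥13B − (−¥1.96B) = +¥14.96 billion.

+¥14.96 billion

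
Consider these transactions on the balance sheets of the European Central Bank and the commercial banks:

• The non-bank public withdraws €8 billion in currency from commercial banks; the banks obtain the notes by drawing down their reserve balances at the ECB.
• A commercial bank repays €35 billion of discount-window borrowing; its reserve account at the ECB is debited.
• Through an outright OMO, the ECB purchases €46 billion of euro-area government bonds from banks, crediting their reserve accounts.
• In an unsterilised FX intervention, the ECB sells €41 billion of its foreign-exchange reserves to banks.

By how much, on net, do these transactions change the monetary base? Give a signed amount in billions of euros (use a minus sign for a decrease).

ECB balance sheet:
  Assets:      Securities +€46B, Loans to banks −€35B, Foreign assets −€41B
  Liabilities: Bank reserves −€38B, Currency in circulation +€8B
Monetary base = currency + reserves: +€8B + (−€38B) = -€30 billion.

-€30 billion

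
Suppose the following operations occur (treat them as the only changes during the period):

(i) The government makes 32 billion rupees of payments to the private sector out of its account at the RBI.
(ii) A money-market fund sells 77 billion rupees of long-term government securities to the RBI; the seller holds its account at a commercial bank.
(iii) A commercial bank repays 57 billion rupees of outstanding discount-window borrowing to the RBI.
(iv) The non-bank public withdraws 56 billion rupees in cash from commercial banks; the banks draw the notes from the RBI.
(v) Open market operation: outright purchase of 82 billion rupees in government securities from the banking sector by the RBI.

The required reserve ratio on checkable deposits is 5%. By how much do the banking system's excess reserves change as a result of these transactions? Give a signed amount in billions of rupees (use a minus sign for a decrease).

Government spending 32 billion rupees: reserves +32B, deposits +32B.
Asset purchase (from non-banks) 77 billion rupees: reserves +77B, deposits +77B.
Discount-window repayment 57 billion rupees: reserves −57B, deposits 0.
Currency withdrawal 56 billion rupees: reserves −56B, deposits −56B.
OMO purchase (from banks) 82 billion rupees: reserves +82B, deposits 0.
Totals: Δreserves = +78B, Δdeposits = +53B.
Δrequired reserves = 5% × +53B = +2.65B.
Δexcess reserves = Δreserves − Δrequired = +78B − (+2.65B) = +75.35 billion.

+75.35 billion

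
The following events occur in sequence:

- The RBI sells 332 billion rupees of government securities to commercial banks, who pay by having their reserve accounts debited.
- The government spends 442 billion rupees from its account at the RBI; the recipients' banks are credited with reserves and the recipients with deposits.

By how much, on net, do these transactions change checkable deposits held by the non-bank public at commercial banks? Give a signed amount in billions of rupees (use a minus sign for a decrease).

OMO sale (to banks) 332 billion rupees: the counterparty is a bank, so public deposits are unchanged → 0.
Government spending 442 billion rupees: non-bank counterparties' bank balances rise → +442B.
Net: 0 + 442 = +442 billion.

+442 billion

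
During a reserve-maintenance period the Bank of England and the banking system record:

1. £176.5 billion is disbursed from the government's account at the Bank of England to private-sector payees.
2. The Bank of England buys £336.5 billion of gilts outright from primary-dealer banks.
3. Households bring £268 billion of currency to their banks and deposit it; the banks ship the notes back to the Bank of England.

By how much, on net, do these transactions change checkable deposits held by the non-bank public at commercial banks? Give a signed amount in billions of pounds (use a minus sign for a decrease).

Bank of England balance sheet:
  Assets:      Securities +£336.5B
  Liabilities: Bank reserves +£781B, Currency in circulation −£268B, Government deposits −£176.5B
Commercial banking system:
  Assets:      Reserves at CB +£781B, Securities −£336.5B
  Liabilities: Checkable deposits +£444.5B
So the change in checkable deposits held by the non-bank public at commercial banks is +£444.5 billion.

+£444.5 billion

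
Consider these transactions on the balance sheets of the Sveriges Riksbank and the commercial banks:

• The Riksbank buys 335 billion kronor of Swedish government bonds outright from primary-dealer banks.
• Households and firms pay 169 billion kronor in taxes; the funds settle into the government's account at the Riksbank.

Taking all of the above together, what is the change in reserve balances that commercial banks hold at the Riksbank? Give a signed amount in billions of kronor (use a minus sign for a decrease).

+166 billion

Riksbank balance sheet:
  Assets:      Securities +335B
  Liabilities: Bank reserves +166B, Government deposits +169B
So the change in reserve balances that commercial banks hold at the Riksbank is +166 billion.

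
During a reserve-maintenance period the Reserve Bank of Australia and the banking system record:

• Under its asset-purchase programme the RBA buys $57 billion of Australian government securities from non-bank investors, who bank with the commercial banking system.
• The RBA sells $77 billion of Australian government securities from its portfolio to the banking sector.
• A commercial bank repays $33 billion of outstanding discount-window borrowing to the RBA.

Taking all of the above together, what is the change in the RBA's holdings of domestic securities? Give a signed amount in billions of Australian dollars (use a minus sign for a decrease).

Asset purchase (from non-banks) $57 billion: securities added to the RBA's portfolio → +$57B.
OMO sale (to banks) $77 billion: securities removed from the RBA's portfolio → −$77B.
Discount-window repayment $33 billion: the RBA's securities portfolio is untouched → 0.
Net: 57 − 77 + 0 = -$20 billion.

-$20 billion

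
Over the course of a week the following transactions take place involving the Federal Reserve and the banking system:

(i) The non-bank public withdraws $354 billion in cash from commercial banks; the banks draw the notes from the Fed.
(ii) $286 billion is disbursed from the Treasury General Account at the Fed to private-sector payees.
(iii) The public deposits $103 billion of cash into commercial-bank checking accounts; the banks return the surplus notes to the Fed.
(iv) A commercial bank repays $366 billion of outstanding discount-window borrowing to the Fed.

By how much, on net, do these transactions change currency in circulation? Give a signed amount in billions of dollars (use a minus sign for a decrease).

+$251 billion

Fed balance sheet:
  Assets:      Loans to banks −$366B
  Liabilities: Bank reserves −$331B, Currency in circulation +$251B, Government deposits −$286B
Commercial banking system:
  Assets:      Reserves at CB −$331B
  Liabilities: Checkable deposits +$35B, Borrowings from CB −$366B
So the change in currency in circulation is +$251 billion.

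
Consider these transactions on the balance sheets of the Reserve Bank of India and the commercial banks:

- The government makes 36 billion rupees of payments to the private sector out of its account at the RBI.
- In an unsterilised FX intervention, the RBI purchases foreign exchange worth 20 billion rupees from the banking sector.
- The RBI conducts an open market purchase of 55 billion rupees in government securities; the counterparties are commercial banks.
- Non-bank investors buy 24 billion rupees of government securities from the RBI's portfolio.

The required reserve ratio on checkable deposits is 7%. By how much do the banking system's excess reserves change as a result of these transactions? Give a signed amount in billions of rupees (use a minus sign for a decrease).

+86.16 billion

Government spending 36 billion rupees: reserves +36B, deposits +36B.
FX purchase 20 billion rupees: reserves +20B, deposits 0.
OMO purchase (from banks) 55 billion rupees: reserves +55B, deposits 0.
Asset sale (to non-banks) 24 billion rupees: reserves −24B, deposits −24B.
Totals: Δreserves = +87B, Δdeposits = +12B.
Δrequired reserves = 7% × +12B = +0.84B.
Δexcess reserves = Δreserves − Δrequired = +87B − (+0.84B) = +86.16 billion.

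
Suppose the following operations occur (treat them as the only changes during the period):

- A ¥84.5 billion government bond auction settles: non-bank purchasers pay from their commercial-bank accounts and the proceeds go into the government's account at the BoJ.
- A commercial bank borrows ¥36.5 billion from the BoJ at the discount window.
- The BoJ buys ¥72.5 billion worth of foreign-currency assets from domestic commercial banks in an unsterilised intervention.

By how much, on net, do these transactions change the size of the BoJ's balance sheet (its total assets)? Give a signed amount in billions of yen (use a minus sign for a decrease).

BoJ balance sheet:
  Assets:      Loans to banks +¥36.5B, Foreign assets +¥72.5B
  Liabilities: Bank reserves +¥24.5B, Government deposits +¥84.5B
Change in total BoJ assets = +¥109 billion.

+¥109 billion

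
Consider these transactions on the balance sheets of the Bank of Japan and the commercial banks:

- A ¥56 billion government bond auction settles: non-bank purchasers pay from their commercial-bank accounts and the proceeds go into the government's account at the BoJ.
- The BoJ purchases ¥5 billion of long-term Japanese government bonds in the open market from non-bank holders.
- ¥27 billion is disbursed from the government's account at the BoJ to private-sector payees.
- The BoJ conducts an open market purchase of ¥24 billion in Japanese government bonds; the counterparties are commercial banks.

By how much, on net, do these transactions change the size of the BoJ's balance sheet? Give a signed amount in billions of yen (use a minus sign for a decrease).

+¥29 billion

BoJ balance sheet:
  Assets:      Securities +¥29B
  Liabilities: Government deposits +¥29B
Commercial banking system:
  Assets:      Securities −¥24B
  Liabilities: Checkable deposits −¥24B
Change in total BoJ assets = +¥29 billion.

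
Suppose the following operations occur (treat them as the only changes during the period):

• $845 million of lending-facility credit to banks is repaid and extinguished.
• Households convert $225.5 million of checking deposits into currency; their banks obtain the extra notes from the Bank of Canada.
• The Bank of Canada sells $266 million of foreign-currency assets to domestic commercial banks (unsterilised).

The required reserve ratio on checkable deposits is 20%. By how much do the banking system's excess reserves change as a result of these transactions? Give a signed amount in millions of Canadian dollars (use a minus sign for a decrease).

-$1291.4 million

Discount-window repayment $845 million: reserves −$845M, deposits 0.
Currency withdrawal $225.5 million: reserves −$225.5M, deposits −$225.5M.
FX sale $266 million: reserves −$266M, deposits 0.
Totals: Δreserves = −$1336.5M, Δdeposits = −$225.5M.
Δrequired reserves = 20% × −$225.5M = −$45.1M.
Δexcess reserves = Δreserves − Δrequired = −$1336.5M − (−$45.1M) = -$1291.4 million.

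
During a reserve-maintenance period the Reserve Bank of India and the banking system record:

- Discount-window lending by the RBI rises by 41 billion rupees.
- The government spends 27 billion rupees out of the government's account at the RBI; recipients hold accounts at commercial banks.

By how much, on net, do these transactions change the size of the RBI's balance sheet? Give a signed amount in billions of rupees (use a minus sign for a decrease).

Discount-window loan 41 billion rupees: an RBI asset is acquired → +41B.
Government spending 27 billion rupees: only the composition of liabilities changes → 0.
Net: 41 + 0 = +41 billion.

+41 billion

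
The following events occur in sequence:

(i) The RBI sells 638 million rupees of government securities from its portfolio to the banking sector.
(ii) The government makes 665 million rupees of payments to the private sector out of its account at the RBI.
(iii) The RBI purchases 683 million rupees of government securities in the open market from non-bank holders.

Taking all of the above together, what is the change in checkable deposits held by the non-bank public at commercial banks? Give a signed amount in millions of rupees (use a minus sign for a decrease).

+1348 million

RBI balance sheet:
  Assets:      Securities +45M
  Liabilities: Bank reserves +710M, Government deposits −665M
Commercial banking system:
  Assets:      Reserves at CB +710M, Securities +638M
  Liabilities: Checkable deposits +1348M
So the change in checkable deposits held by the non-bank public at commercial banks is +1348 million.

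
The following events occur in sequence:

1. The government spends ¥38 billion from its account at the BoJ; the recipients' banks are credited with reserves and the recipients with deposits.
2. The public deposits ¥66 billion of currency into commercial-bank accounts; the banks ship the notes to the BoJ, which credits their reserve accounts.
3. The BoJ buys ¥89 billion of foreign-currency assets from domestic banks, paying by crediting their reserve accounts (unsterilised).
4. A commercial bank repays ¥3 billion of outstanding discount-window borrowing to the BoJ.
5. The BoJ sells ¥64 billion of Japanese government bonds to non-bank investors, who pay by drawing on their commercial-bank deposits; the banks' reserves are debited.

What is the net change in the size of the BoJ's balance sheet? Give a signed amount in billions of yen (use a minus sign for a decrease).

BoJ balance sheet:
  Assets:      Securities −¥64B, Loans to banks −¥3B, Foreign assets +¥89B
  Liabilities: Bank reserves +¥126B, Currency in circulation −¥66B, Government deposits −¥38B
Change in total BoJ assets = +¥22 billion.

+¥22 billion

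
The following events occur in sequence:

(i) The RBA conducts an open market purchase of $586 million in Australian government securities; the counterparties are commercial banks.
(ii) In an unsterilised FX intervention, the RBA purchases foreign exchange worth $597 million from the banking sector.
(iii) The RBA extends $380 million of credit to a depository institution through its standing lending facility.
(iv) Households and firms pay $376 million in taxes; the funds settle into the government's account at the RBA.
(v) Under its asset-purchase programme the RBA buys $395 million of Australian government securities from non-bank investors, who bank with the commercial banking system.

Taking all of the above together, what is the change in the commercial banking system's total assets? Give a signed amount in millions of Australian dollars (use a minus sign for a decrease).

+$399 million

RBA balance sheet:
  Assets:      Securities +$981M, Loans to banks +$380M, Foreign assets +$597M
  Liabilities: Bank reserves +$1582M, Government deposits +$376M
Commercial banking system:
  Assets:      Reserves at CB +$1582M, Securities −$586M, Foreign assets −$597M
  Liabilities: Checkable deposits +$19M, Borrowings from CB +$380M
Change in total bank assets = +$399 million.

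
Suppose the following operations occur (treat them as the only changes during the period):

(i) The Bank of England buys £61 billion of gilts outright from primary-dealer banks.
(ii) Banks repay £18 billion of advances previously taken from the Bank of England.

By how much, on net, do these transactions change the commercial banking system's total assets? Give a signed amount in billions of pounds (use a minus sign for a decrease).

Bank of England balance sheet:
  Assets:      Securities +£61B, Loans to banks −£18B
  Liabilities: Bank reserves +£43B
Commercial banking system:
  Assets:      Reserves at CB +£43B, Securities −£61B
  Liabilities: Borrowings from CB −£18B
Change in total bank assets = -£18 billion.

-£18 billion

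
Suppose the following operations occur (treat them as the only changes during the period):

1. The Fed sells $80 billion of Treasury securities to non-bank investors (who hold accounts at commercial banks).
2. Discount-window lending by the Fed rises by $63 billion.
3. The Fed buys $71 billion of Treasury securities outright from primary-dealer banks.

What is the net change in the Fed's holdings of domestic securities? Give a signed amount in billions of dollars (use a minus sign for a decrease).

Asset sale (to non-banks) $80 billion: securities removed from the Fed's portfolio → −$80B.
Discount-window loan $63 billion: the Fed's securities portfolio is untouched → 0.
OMO purchase (from banks) $71 billion: securities added to the Fed's portfolio → +$71B.
Net: −80 + 0 + 71 = -$9 billion.

-$9 billion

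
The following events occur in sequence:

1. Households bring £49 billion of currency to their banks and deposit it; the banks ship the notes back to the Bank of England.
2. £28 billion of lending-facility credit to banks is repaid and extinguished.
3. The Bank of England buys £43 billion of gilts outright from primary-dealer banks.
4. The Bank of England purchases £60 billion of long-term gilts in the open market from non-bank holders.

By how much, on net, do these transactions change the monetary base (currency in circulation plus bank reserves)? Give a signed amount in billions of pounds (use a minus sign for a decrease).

+£75 billion

Bank of England balance sheet:
  Assets:      Securities +£103B, Loans to banks −£28B
  Liabilities: Bank reserves +£124B, Currency in circulation −£49B
Monetary base = currency + reserves: −£49B + (+£124B) = +£75 billion.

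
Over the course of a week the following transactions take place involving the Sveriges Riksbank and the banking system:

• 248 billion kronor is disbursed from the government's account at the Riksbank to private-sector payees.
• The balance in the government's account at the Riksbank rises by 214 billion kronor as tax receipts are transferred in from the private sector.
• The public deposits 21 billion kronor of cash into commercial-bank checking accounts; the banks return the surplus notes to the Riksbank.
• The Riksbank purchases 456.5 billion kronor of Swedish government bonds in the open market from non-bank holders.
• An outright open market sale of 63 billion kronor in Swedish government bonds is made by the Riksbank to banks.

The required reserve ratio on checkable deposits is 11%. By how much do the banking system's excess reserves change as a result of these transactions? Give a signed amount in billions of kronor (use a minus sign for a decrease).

+392.235 billion

Government spending 248 billion kronor: reserves +248B, deposits +248B.
Government account inflow 214 billion kronor: reserves −214B, deposits −214B.
Currency deposit 21 billion kronor: reserves +21B, deposits +21B.
Asset purchase (from non-banks) 456.5 billion kronor: reserves +456.5B, deposits +456.5B.
OMO sale (to banks) 63 billion kronor: reserves −63B, deposits 0.
Totals: Δreserves = +448.5B, Δdeposits = +511.5B.
Δrequired reserves = 11% × +511.5B = +56.265B.
Δexcess reserves = Δreserves − Δrequired = +448.5B − (+56.265B) = +392.235 billion.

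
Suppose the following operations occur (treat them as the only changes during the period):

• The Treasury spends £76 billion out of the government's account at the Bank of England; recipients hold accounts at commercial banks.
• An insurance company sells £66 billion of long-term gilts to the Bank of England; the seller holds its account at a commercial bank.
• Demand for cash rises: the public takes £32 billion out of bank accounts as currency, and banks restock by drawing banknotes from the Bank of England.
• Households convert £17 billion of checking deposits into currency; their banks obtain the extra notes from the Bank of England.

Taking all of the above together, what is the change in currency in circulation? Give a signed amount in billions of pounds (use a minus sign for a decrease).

Bank of England balance sheet:
  Assets:      Securities +£66B
  Liabilities: Bank reserves +£93B, Currency in circulation +£49B, Government deposits −£76B
So the change in currency in circulation is +£49 billion.

+£49 billion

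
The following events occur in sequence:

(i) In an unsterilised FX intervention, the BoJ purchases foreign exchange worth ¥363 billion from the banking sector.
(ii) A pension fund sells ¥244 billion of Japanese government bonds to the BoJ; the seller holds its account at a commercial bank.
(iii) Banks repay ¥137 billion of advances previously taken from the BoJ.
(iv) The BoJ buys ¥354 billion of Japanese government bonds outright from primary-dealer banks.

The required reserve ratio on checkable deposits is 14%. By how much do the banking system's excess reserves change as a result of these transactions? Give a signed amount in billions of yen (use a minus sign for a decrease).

+¥789.84 billion

FX purchase ¥363 billion: reserves +¥363B, deposits 0.
Asset purchase (from non-banks) ¥244 billion: reserves +¥244B, deposits +¥244B.
Discount-window repayment ¥137 billion: reserves −¥137B, deposits 0.
OMO purchase (from banks) ¥354 billion: reserves +¥354B, deposits 0.
Totals: Δreserves = +¥824B, Δdeposits = +¥244B.
Δrequired reserves = 14% × +¥244B = +¥34.16B.
Δexcess reserves = Δreserves − Δrequired = +¥824B − (+¥34.16B) = +¥789.84 billion.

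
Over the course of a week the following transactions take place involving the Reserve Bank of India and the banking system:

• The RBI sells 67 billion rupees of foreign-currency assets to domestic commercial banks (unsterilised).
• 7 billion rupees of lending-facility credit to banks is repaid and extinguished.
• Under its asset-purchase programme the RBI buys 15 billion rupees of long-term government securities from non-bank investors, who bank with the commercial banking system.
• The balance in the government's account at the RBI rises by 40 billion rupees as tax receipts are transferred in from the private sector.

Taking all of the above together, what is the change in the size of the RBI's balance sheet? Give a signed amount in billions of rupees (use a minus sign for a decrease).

-59 billion

FX sale 67 billion rupees: an RBI asset is shed → −67B.
Discount-window repayment 7 billion rupees: an RBI asset is shed → −7B.
Asset purchase (from non-banks) 15 billion rupees: an RBI asset is acquired → +15B.
Government account inflow 40 billion rupees: only the composition of liabilities changes → 0.
Net: −67 − 7 + 15 + 0 = -59 billion.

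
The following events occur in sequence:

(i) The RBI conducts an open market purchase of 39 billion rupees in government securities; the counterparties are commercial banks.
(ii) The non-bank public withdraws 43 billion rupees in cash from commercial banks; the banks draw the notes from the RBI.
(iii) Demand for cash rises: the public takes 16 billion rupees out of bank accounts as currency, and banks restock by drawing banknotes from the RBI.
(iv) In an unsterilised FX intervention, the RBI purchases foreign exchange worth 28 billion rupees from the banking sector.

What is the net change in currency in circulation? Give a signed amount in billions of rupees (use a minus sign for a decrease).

RBI balance sheet:
  Assets:      Securities +39B, Foreign assets +28B
  Liabilities: Bank reserves +8B, Currency in circulation +59B
Commercial banking system:
  Assets:      Reserves at CB +8B, Securities −39B, Foreign assets −28B
  Liabilities: Checkable deposits −59B
So the change in currency in circulation is +59 billion.

+59 billion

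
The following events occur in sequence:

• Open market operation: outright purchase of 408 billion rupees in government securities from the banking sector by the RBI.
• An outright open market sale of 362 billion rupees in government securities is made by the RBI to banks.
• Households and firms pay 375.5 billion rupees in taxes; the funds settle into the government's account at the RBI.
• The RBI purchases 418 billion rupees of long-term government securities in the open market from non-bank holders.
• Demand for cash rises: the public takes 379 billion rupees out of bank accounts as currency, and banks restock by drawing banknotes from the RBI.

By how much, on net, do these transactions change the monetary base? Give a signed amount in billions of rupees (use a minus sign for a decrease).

OMO purchase (from banks) 408 billion rupees: RBI balance sheet expands → +408B.
OMO sale (to banks) 362 billion rupees: RBI balance sheet contracts → −362B.
Government account inflow 375.5 billion rupees: reserves shift to a non-base liability → −375.5B.
Asset purchase (from non-banks) 418 billion rupees: RBI balance sheet expands → +418B.
Currency withdrawal 379 billion rupees: just a shift between currency and reserves — both are base money → 0.
Net: 408 − 362 − 375.5 + 418 + 0 = +88.5 billion.

+88.5 billion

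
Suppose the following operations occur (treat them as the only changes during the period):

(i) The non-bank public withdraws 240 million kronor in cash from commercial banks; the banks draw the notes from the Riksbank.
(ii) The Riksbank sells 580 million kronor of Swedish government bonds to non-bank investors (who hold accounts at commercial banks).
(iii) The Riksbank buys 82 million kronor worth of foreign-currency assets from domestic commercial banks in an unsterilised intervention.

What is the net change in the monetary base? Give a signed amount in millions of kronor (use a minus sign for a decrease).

-498 million

Currency withdrawal 240 million kronor: just a shift between currency and reserves — both are base money → 0.
Asset sale (to non-banks) 580 million kronor: Riksbank balance sheet contracts → −580M.
FX purchase 82 million kronor: Riksbank balance sheet expands → +82M.
Net: 0 − 580 + 82 = -498 million.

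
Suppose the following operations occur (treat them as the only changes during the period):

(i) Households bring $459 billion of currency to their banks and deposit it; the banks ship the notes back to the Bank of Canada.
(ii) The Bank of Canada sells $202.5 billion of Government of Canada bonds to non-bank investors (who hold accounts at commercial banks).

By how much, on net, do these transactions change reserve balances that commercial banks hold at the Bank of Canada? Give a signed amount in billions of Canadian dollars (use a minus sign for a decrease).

+$256.5 billion

Bank of Canada balance sheet:
  Assets:      Securities −$202.5B
  Liabilities: Bank reserves +$256.5B, Currency in circulation −$459B
Commercial banking system:
  Assets:      Reserves at CB +$256.5B
  Liabilities: Checkable deposits +$256.5B
So the change in reserve balances that commercial banks hold at the Bank of Canada is +$256.5 billion.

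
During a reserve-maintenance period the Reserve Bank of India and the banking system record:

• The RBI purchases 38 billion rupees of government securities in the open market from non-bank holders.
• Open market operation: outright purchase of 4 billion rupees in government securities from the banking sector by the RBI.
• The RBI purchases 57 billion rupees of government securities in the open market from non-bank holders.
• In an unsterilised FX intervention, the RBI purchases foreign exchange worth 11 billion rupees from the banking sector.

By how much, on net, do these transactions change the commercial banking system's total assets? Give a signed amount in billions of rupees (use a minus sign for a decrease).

Asset purchase (from non-banks) 38 billion rupees: bank balance sheets expand → +38B.
OMO purchase (from banks) 4 billion rupees: just an asset swap on bank balance sheets → 0.
Asset purchase (from non-banks) 57 billion rupees: bank balance sheets expand → +57B.
FX purchase 11 billion rupees: just an asset swap on bank balance sheets → 0.
Net: 38 + 0 + 57 + 0 = +95 billion.

+95 billion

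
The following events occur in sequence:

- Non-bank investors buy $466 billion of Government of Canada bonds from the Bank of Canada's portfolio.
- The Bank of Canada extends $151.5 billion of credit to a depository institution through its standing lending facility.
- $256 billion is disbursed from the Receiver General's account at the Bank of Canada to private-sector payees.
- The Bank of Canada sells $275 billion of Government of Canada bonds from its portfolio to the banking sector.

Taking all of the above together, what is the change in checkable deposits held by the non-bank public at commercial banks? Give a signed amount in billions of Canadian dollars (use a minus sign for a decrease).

-$210 billion

Asset sale (to non-banks) $466 billion: non-bank counterparties' bank balances fall → −$466B.
Discount-window loan $151.5 billion: the counterparty is a bank, so public deposits are unchanged → 0.
Government spending $256 billion: non-bank counterparties' bank balances rise → +$256B.
OMO sale (to banks) $275 billion: the counterparty is a bank, so public deposits are unchanged → 0.
Net: −466 + 0 + 256 + 0 = -$210 billion.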